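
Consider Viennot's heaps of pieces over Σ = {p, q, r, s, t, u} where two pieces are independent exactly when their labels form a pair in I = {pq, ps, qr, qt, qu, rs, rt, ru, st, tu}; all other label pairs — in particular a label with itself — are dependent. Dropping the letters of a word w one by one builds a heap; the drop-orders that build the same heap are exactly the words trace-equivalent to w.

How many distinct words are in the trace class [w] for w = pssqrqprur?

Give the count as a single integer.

543

drop 0:p onto floor
drop 1:s onto floor
drop 2:s onto {1:s}
drop 3:q onto {2:s}
drop 4:r onto {0:p}
drop 5:q onto {3:q}
drop 6:p onto {4:r}
drop 7:r onto {6:p}
drop 8:u onto {2:s, 6:p}
drop 9:r onto {7:r}
ground layer = {0:p, 1:s}
drop-orders for the pieces not yet dropped (sum over which currently-grounded one goes next):
  1 to go: {5} 1  {8} 1  {9} 1
  2 to go: {3,5} 1  {5,8} 2  {5,9} 2  {7,9} 1  {8,9} 2
  3 to go: {3,5,8} 3  {3,5,9} 3  {5,7,9} 3  {5,8,9} 6  {7,8,9} 3
  4 to go: {2,3,5,8} 3  {3,5,7,9} 6  {3,5,8,9} 12  {5,7,8,9} 12  {6,7,8,9} 3
  5 to go: {1,2,3,5,8} 3  {2,3,5,8,9} 15  {3,5,7,8,9} 30  {4,6,7,8,9} 3  {5,6,7,8,9} 15
  6 to go: {0,4,6,7,8,9} 3  {1,2,3,5,8,9} 18  {2,3,5,7,8,9} 45  {3,5,6,7,8,9} 45  {4,5,6,7,8,9} 18
  7 to go: {0,4,5,6,7,8,9} 21  {1,2,3,5,7,8,9} 63  {2,3,5,6,7,8,9} 90  {3,4,5,6,7,8,9} 63
  8 to go: {0,3,4,5,6,7,8,9} 84  {1,2,3,5,6,7,8,9} 153  {2,3,4,5,6,7,8,9} 153
  if 0:p drops first: 306 orders
  if 1:s drops first: 237 orders
heap linearizations: 543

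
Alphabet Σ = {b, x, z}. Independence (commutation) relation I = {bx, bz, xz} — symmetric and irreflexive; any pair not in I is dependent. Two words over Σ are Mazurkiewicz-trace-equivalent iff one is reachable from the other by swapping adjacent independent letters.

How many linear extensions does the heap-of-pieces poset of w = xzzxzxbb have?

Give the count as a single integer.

560

#0=x has no predecessor
#1=z has no predecessor
#2=z depends on [1:z]
#3=x depends on [0:x]
#4=z depends on [2:z]
#5=x depends on [3:x]
#6=b has no predecessor
#7=b depends on [6:b]
sources: [0:x, 1:z, 6:b]
N(rest) = Σ N(rest − s) over sources s of rest; N(one piece) = 1:
  size 1 → [4]=1  [5]=1  [7]=1
  size 2 → [2,4]=1  [3,5]=1  [4,5]=2  [4,7]=2  [5,7]=2  [6,7]=1
  size 3 → [0,3,5]=1  [1,2,4]=1  [2,4,5]=3  [2,4,7]=3  [3,4,5]=3  [3,5,7]=3  [4,5,7]=6  [4,6,7]=3  [5,6,7]=3
  size 4 → [0,3,4,5]=4  [0,3,5,7]=4  [1,2,4,5]=4  [1,2,4,7]=4  [2,3,4,5]=6  [2,4,5,7]=12  [2,4,6,7]=6  [3,4,5,7]=12  [3,5,6,7]=6  [4,5,6,7]=12
  size 5 → [0,2,3,4,5]=10  [0,3,4,5,7]=20  [0,3,5,6,7]=10  [1,2,3,4,5]=10  [1,2,4,5,7]=20  [1,2,4,6,7]=10  [2,3,4,5,7]=30  [2,4,5,6,7]=30  [3,4,5,6,7]=30
  size 6 → [0,1,2,3,4,5]=20  [0,2,3,4,5,7]=60  [0,3,4,5,6,7]=60  [1,2,3,4,5,7]=60  [1,2,4,5,6,7]=60  [2,3,4,5,6,7]=90
  first=0(x) contributes 210
  first=1(z) contributes 210
  first=6(b) contributes 140
|[w]| = 560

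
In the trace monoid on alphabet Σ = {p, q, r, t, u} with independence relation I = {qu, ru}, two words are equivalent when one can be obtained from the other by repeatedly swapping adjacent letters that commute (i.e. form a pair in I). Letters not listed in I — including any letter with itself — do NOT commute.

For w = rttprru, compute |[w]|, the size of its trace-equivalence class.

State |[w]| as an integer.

#0=r has no predecessor
#1=t depends on [0:r]
#2=t depends on [1:t]
#3=p depends on [2:t]
#4=r depends on [3:p]
#5=r depends on [4:r]
#6=u depends on [3:p]
sources: [0:r]
N(rest) = Σ N(rest − s) over sources s of rest; N(one piece) = 1:
  size 1 → [5]=1  [6]=1
  size 2 → [4,5]=1  [5,6]=2
  size 3 → [4,5,6]=3
  size 4 → [3,4,5,6]=3
  size 5 → [2,3,4,5,6]=3
  first=0(r) contributes 3

3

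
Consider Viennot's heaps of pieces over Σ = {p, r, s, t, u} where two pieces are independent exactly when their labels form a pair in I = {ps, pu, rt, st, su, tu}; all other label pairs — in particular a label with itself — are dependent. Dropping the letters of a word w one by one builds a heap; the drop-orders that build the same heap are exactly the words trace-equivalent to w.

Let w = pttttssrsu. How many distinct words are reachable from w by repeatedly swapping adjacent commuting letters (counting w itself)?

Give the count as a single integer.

462

#0=p has no predecessor
#1=t depends on [0:p]
#2=t depends on [1:t]
#3=t depends on [2:t]
#4=t depends on [3:t]
#5=s has no predecessor
#6=s depends on [5:s]
#7=r depends on [0:p, 6:s]
#8=s depends on [7:r]
#9=u depends on [7:r]
sources: [0:p, 5:s]
N(rest) = Σ N(rest − s) over sources s of rest; N(one piece) = 1:
  size 1 → [4]=1  [8]=1  [9]=1
  size 2 → [3,4]=1  [4,8]=2  [4,9]=2  [8,9]=2
  size 3 → [2,3,4]=1  [3,4,8]=3  [3,4,9]=3  [4,8,9]=6  [7,8,9]=2
  size 4 → [1,2,3,4]=1  [2,3,4,8]=4  [2,3,4,9]=4  [3,4,8,9]=12  [4,7,8,9]=8  [6,7,8,9]=2
  size 5 → [1,2,3,4,8]=5  [1,2,3,4,9]=5  [2,3,4,8,9]=20  [3,4,7,8,9]=20  [4,6,7,8,9]=10  [5,6,7,8,9]=2
  size 6 → [1,2,3,4,8,9]=30  [2,3,4,7,8,9]=40  [3,4,6,7,8,9]=30  [4,5,6,7,8,9]=12
  size 7 → [1,2,3,4,7,8,9]=70  [2,3,4,6,7,8,9]=70  [3,4,5,6,7,8,9]=42
  size 8 → [0,1,2,3,4,7,8,9]=70  [1,2,3,4,6,7,8,9]=140  [2,3,4,5,6,7,8,9]=112
  first=0(p) contributes 252
  first=5(s) contributes 210
|[w]| = 462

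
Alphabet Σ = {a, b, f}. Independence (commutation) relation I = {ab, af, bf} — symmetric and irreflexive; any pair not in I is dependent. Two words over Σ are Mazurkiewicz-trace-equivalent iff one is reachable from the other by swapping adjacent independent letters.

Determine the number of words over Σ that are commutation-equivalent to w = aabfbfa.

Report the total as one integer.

210

0(a) covers ∅
1(a) covers 0:a
2(b) covers ∅
3(f) covers ∅
4(b) covers 2:b
5(f) covers 3:f
6(a) covers 1:a
floor of heap: 0:a, 2:b, 3:f
completions by unplaced set U, small U first (add the entries for U minus each lowest piece of U):
  |U|=1: {4}:1  {5}:1  {6}:1
  |U|=2: {1,6}:1  {2,4}:1  {3,5}:1  {4,5}:2  {4,6}:2  {5,6}:2
  |U|=3: {0,1,6}:1  {1,4,6}:3  {1,5,6}:3  {2,4,5}:3  {2,4,6}:3  {3,4,5}:3  {3,5,6}:3  {4,5,6}:6
  |U|=4: {0,1,4,6}:4  {0,1,5,6}:4  {1,2,4,6}:6  {1,3,5,6}:6  {1,4,5,6}:12  {2,3,4,5}:6  {2,4,5,6}:12  {3,4,5,6}:12
  |U|=5: {0,1,2,4,6}:10  {0,1,3,5,6}:10  {0,1,4,5,6}:20  {1,2,4,5,6}:30  {1,3,4,5,6}:30  {2,3,4,5,6}:30
  start at 0(a): 90
  start at 2(b): 60
  start at 3(f): 60
sum over floor = 210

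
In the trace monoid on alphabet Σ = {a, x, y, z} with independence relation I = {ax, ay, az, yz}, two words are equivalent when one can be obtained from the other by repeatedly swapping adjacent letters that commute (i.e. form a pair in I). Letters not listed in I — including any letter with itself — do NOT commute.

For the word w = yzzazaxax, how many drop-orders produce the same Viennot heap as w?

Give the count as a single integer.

336

drop 0:y onto floor
drop 1:z onto floor
drop 2:z onto {1:z}
drop 3:a onto floor
drop 4:z onto {2:z}
drop 5:a onto {3:a}
drop 6:x onto {0:y, 4:z}
drop 7:a onto {5:a}
drop 8:x onto {6:x}
ground layer = {0:y, 1:z, 3:a}
drop-orders for the pieces not yet dropped (sum over which currently-grounded one goes next):
  1 to go: {7} 1  {8} 1
  2 to go: {5,7} 1  {6,8} 1  {7,8} 2
  3 to go: {0,6,8} 1  {3,5,7} 1  {4,6,8} 1  {5,7,8} 3  {6,7,8} 3
  4 to go: {0,4,6,8} 2  {0,6,7,8} 4  {2,4,6,8} 1  {3,5,7,8} 4  {4,6,7,8} 4  {5,6,7,8} 6
  5 to go: {0,2,4,6,8} 3  {0,4,6,7,8} 10  {0,5,6,7,8} 10  {1,2,4,6,8} 1  {2,4,6,7,8} 5  {3,5,6,7,8} 10  {4,5,6,7,8} 10
  6 to go: {0,1,2,4,6,8} 4  {0,2,4,6,7,8} 18  {0,3,5,6,7,8} 20  {0,4,5,6,7,8} 30  {1,2,4,6,7,8} 6  {2,4,5,6,7,8} 15  {3,4,5,6,7,8} 20
  7 to go: {0,1,2,4,6,7,8} 28  {0,2,4,5,6,7,8} 63  {0,3,4,5,6,7,8} 70  {1,2,4,5,6,7,8} 21  {2,3,4,5,6,7,8} 35
  if 0:y drops first: 56 orders
  if 1:z drops first: 168 orders
  if 3:a drops first: 112 orders
heap linearizations: 336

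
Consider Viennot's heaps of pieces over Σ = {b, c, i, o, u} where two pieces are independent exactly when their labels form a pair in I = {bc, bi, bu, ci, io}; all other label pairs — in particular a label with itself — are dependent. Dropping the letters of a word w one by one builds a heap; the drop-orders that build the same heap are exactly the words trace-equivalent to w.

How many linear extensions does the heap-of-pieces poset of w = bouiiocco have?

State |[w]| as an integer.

#0=b has no predecessor
#1=o depends on [0:b]
#2=u depends on [1:o]
#3=i depends on [2:u]
#4=i depends on [3:i]
#5=o depends on [2:u]
#6=c depends on [5:o]
#7=c depends on [6:c]
#8=o depends on [7:c]
sources: [0:b]
N(rest) = Σ N(rest − s) over sources s of rest; N(one piece) = 1:
  size 1 → [4]=1  [8]=1
  size 2 → [3,4]=1  [4,8]=2  [7,8]=1
  size 3 → [3,4,8]=3  [4,7,8]=3  [6,7,8]=1
  size 4 → [3,4,7,8]=6  [4,6,7,8]=4  [5,6,7,8]=1
  size 5 → [3,4,6,7,8]=10  [4,5,6,7,8]=5
  size 6 → [3,4,5,6,7,8]=15
  size 7 → [2,3,4,5,6,7,8]=15
  first=0(b) contributes 15

15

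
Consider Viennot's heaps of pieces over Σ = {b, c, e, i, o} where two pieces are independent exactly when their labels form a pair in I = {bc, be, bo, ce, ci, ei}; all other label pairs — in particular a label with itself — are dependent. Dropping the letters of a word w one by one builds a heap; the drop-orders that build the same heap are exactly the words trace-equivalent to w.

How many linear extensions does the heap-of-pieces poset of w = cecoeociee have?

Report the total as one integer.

36

drop 0:c onto floor
drop 1:e onto floor
drop 2:c onto {0:c}
drop 3:o onto {1:e, 2:c}
drop 4:e onto {3:o}
drop 5:o onto {4:e}
drop 6:c onto {5:o}
drop 7:i onto {5:o}
drop 8:e onto {5:o}
drop 9:e onto {8:e}
ground layer = {0:c, 1:e}
drop-orders for the pieces not yet dropped (sum over which currently-grounded one goes next):
  1 to go: {6} 1  {7} 1  {9} 1
  2 to go: {6,7} 2  {6,9} 2  {7,9} 2  {8,9} 1
  3 to go: {6,7,9} 6  {6,8,9} 3  {7,8,9} 3
  4 to go: {6,7,8,9} 12
  5 to go: {5,6,7,8,9} 12
  6 to go: {4,5,6,7,8,9} 12
  7 to go: {3,4,5,6,7,8,9} 12
  8 to go: {1,3,4,5,6,7,8,9} 12  {2,3,4,5,6,7,8,9} 12
  if 0:c drops first: 24 orders
  if 1:e drops first: 12 orders
heap linearizations: 36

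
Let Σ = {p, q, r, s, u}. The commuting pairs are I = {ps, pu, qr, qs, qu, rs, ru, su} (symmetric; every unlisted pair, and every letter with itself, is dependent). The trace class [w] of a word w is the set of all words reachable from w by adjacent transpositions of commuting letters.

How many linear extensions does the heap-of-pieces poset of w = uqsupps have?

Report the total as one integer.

210

#0=u has no predecessor
#1=q has no predecessor
#2=s has no predecessor
#3=u depends on [0:u]
#4=p depends on [1:q]
#5=p depends on [4:p]
#6=s depends on [2:s]
sources: [0:u, 1:q, 2:s]
N(rest) = Σ N(rest − s) over sources s of rest; N(one piece) = 1:
  size 1 → [3]=1  [5]=1  [6]=1
  size 2 → [0,3]=1  [2,6]=1  [3,5]=2  [3,6]=2  [4,5]=1  [5,6]=2
  size 3 → [0,3,5]=3  [0,3,6]=3  [1,4,5]=1  [2,3,6]=3  [2,5,6]=3  [3,4,5]=3  [3,5,6]=6  [4,5,6]=3
  size 4 → [0,2,3,6]=6  [0,3,4,5]=6  [0,3,5,6]=12  [1,3,4,5]=4  [1,4,5,6]=4  [2,3,5,6]=12  [2,4,5,6]=6  [3,4,5,6]=12
  size 5 → [0,1,3,4,5]=10  [0,2,3,5,6]=30  [0,3,4,5,6]=30  [1,2,4,5,6]=10  [1,3,4,5,6]=20  [2,3,4,5,6]=30
  first=0(u) contributes 60
  first=1(q) contributes 90
  first=2(s) contributes 60
|[w]| = 210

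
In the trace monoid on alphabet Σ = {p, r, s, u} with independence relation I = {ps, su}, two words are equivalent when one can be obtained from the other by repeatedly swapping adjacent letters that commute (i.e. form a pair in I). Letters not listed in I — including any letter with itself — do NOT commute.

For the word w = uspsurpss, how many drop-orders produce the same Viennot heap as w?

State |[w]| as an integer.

piece 0:u — minimal
piece 1:s — minimal
piece 2:p rests on {0:u}
piece 3:s rests on {1:s}
piece 4:u rests on {2:p}
piece 5:r rests on {3:s, 4:u}
piece 6:p rests on {5:r}
piece 7:s rests on {5:r}
piece 8:s rests on {7:s}
minimal pieces: {0:u, 1:s}
ways to finish when only these pieces remain (= sum over removing one remaining piece with nothing left below it):
  1 left: {6}→1  {8}→1
  2 left: {6,8}→2  {7,8}→1
  3 left: {6,7,8}→3
  4 left: {5,6,7,8}→3
  5 left: {3,5,6,7,8}→3  {4,5,6,7,8}→3
  6 left: {1,3,5,6,7,8}→3  {2,4,5,6,7,8}→3  {3,4,5,6,7,8}→6
  7 left: {0,2,4,5,6,7,8}→3  {1,3,4,5,6,7,8}→9  {2,3,4,5,6,7,8}→9
  placing 0:u first → 18 extensions
  placing 1:s first → 12 extensions
total linear extensions = 30

30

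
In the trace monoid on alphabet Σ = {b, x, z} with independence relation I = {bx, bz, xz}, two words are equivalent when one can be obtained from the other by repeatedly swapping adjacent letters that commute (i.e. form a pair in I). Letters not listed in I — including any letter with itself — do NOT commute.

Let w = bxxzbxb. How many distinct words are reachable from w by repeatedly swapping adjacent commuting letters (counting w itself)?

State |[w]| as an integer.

0(b) covers ∅
1(x) covers ∅
2(x) covers 1:x
3(z) covers ∅
4(b) covers 0:b
5(x) covers 2:x
6(b) covers 4:b
floor of heap: 0:b, 1:x, 3:z
completions by unplaced set U, small U first (add the entries for U minus each lowest piece of U):
  |U|=1: {3}:1  {5}:1  {6}:1
  |U|=2: {2,5}:1  {3,5}:2  {3,6}:2  {4,6}:1  {5,6}:2
  |U|=3: {0,4,6}:1  {1,2,5}:1  {2,3,5}:3  {2,5,6}:3  {3,4,6}:3  {3,5,6}:6  {4,5,6}:3
  |U|=4: {0,3,4,6}:4  {0,4,5,6}:4  {1,2,3,5}:4  {1,2,5,6}:4  {2,3,5,6}:12  {2,4,5,6}:6  {3,4,5,6}:12
  |U|=5: {0,2,4,5,6}:10  {0,3,4,5,6}:20  {1,2,3,5,6}:20  {1,2,4,5,6}:10  {2,3,4,5,6}:30
  start at 0(b): 60
  start at 1(x): 60
  start at 3(z): 20
sum over floor = 140

140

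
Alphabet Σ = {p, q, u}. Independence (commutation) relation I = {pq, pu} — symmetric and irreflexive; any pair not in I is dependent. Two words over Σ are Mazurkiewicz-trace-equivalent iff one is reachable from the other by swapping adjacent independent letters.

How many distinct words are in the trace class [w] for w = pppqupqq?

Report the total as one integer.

#0=p has no predecessor
#1=p depends on [0:p]
#2=p depends on [1:p]
#3=q has no predecessor
#4=u depends on [3:q]
#5=p depends on [2:p]
#6=q depends on [4:u]
#7=q depends on [6:q]
sources: [0:p, 3:q]
N(rest) = Σ N(rest − s) over sources s of rest; N(one piece) = 1:
  size 1 → [5]=1  [7]=1
  size 2 → [2,5]=1  [5,7]=2  [6,7]=1
  size 3 → [1,2,5]=1  [2,5,7]=3  [4,6,7]=1  [5,6,7]=3
  size 4 → [0,1,2,5]=1  [1,2,5,7]=4  [2,5,6,7]=6  [3,4,6,7]=1  [4,5,6,7]=4
  size 5 → [0,1,2,5,7]=5  [1,2,5,6,7]=10  [2,4,5,6,7]=10  [3,4,5,6,7]=5
  size 6 → [0,1,2,5,6,7]=15  [1,2,4,5,6,7]=20  [2,3,4,5,6,7]=15
  first=0(p) contributes 35
  first=3(q) contributes 35
|[w]| = 70

70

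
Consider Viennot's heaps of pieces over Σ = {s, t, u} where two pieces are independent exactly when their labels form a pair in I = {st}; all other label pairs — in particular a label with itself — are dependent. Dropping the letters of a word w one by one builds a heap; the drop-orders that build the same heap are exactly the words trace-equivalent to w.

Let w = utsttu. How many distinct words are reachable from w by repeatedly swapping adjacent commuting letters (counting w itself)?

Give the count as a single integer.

0(u) covers ∅
1(t) covers 0:u
2(s) covers 0:u
3(t) covers 1:t
4(t) covers 3:t
5(u) covers 2:s, 4:t
floor of heap: 0:u
completions by unplaced set U, small U first (add the entries for U minus each lowest piece of U):
  |U|=1: {5}:1
  |U|=2: {2,5}:1  {4,5}:1
  |U|=3: {2,4,5}:2  {3,4,5}:1
  |U|=4: {1,3,4,5}:1  {2,3,4,5}:3
  start at 0(u): 4

4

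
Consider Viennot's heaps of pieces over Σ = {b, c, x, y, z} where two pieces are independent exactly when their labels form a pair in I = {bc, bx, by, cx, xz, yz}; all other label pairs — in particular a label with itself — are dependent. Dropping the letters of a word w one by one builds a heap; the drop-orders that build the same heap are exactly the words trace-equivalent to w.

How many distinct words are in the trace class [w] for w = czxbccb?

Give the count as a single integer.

0(c) covers ∅
1(z) covers 0:c
2(x) covers ∅
3(b) covers 1:z
4(c) covers 1:z
5(c) covers 4:c
6(b) covers 3:b
floor of heap: 0:c, 2:x
completions by unplaced set U, small U first (add the entries for U minus each lowest piece of U):
  |U|=1: {2}:1  {5}:1  {6}:1
  |U|=2: {2,5}:2  {2,6}:2  {3,6}:1  {4,5}:1  {5,6}:2
  |U|=3: {2,3,6}:3  {2,4,5}:3  {2,5,6}:6  {3,5,6}:3  {4,5,6}:3
  |U|=4: {2,3,5,6}:12  {2,4,5,6}:12  {3,4,5,6}:6
  |U|=5: {1,3,4,5,6}:6  {2,3,4,5,6}:30
  start at 0(c): 36
  start at 2(x): 6
sum over floor = 42

42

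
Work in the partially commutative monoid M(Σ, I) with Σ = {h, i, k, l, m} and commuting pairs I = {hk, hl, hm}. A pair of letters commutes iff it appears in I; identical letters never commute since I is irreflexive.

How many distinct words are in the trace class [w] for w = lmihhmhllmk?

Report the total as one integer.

56

#0=l has no predecessor
#1=m depends on [0:l]
#2=i depends on [1:m]
#3=h depends on [2:i]
#4=h depends on [3:h]
#5=m depends on [2:i]
#6=h depends on [4:h]
#7=l depends on [5:m]
#8=l depends on [7:l]
#9=m depends on [8:l]
#10=k depends on [9:m]
sources: [0:l]
N(rest) = Σ N(rest − s) over sources s of rest; N(one piece) = 1:
  size 1 → [6]=1  [10]=1
  size 2 → [4,6]=1  [6,10]=2  [9,10]=1
  size 3 → [3,4,6]=1  [4,6,10]=3  [6,9,10]=3  [8,9,10]=1
  size 4 → [3,4,6,10]=4  [4,6,9,10]=6  [6,8,9,10]=4  [7,8,9,10]=1
  size 5 → [3,4,6,9,10]=10  [4,6,8,9,10]=10  [5,7,8,9,10]=1  [6,7,8,9,10]=5
  size 6 → [3,4,6,8,9,10]=20  [4,6,7,8,9,10]=15  [5,6,7,8,9,10]=6
  size 7 → [3,4,6,7,8,9,10]=35  [4,5,6,7,8,9,10]=21
  size 8 → [3,4,5,6,7,8,9,10]=56
  size 9 → [2,3,4,5,6,7,8,9,10]=56
  first=0(l) contributes 56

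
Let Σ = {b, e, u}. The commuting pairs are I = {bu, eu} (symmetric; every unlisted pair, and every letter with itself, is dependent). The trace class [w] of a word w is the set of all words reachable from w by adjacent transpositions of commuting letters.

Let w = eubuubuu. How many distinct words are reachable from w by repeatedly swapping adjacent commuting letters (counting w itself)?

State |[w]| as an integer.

56

0(e) covers ∅
1(u) covers ∅
2(b) covers 0:e
3(u) covers 1:u
4(u) covers 3:u
5(b) covers 2:b
6(u) covers 4:u
7(u) covers 6:u
floor of heap: 0:e, 1:u
completions by unplaced set U, small U first (add the entries for U minus each lowest piece of U):
  |U|=1: {5}:1  {7}:1
  |U|=2: {2,5}:1  {5,7}:2  {6,7}:1
  |U|=3: {0,2,5}:1  {2,5,7}:3  {4,6,7}:1  {5,6,7}:3
  |U|=4: {0,2,5,7}:4  {2,5,6,7}:6  {3,4,6,7}:1  {4,5,6,7}:4
  |U|=5: {0,2,5,6,7}:10  {1,3,4,6,7}:1  {2,4,5,6,7}:10  {3,4,5,6,7}:5
  |U|=6: {0,2,4,5,6,7}:20  {1,3,4,5,6,7}:6  {2,3,4,5,6,7}:15
  start at 0(e): 21
  start at 1(u): 35
sum over floor = 56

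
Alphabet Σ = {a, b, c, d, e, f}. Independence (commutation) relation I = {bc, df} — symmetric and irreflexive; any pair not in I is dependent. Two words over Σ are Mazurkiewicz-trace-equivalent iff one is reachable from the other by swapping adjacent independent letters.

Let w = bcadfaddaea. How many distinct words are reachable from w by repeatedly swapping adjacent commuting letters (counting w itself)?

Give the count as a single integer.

0(b) covers ∅
1(c) covers ∅
2(a) covers 0:b, 1:c
3(d) covers 2:a
4(f) covers 2:a
5(a) covers 3:d, 4:f
6(d) covers 5:a
7(d) covers 6:d
8(a) covers 7:d
9(e) covers 8:a
10(a) covers 9:e
floor of heap: 0:b, 1:c
completions by unplaced set U, small U first (add the entries for U minus each lowest piece of U):
  |U|=1: {10}:1
  |U|=2: {9,10}:1
  |U|=3: {8,9,10}:1
  |U|=4: {7,8,9,10}:1
  |U|=5: {6,7,8,9,10}:1
  |U|=6: {5,6,7,8,9,10}:1
  |U|=7: {3,5,6,7,8,9,10}:1  {4,5,6,7,8,9,10}:1
  |U|=8: {3,4,5,6,7,8,9,10}:2
  |U|=9: {2,3,4,5,6,7,8,9,10}:2
  start at 0(b): 2
  start at 1(c): 2
sum over floor = 4

4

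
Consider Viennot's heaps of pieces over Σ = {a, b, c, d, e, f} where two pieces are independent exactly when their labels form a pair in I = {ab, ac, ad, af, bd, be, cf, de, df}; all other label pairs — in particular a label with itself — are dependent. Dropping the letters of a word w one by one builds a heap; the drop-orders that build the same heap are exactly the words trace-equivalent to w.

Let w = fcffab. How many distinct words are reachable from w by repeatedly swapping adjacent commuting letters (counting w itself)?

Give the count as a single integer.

24

0(f) covers ∅
1(c) covers ∅
2(f) covers 0:f
3(f) covers 2:f
4(a) covers ∅
5(b) covers 1:c, 3:f
floor of heap: 0:f, 1:c, 4:a
completions by unplaced set U, small U first (add the entries for U minus each lowest piece of U):
  |U|=1: {4}:1  {5}:1
  |U|=2: {1,5}:1  {3,5}:1  {4,5}:2
  |U|=3: {1,3,5}:2  {1,4,5}:3  {2,3,5}:1  {3,4,5}:3
  |U|=4: {0,2,3,5}:1  {1,2,3,5}:3  {1,3,4,5}:8  {2,3,4,5}:4
  start at 0(f): 15
  start at 1(c): 5
  start at 4(a): 4
sum over floor = 24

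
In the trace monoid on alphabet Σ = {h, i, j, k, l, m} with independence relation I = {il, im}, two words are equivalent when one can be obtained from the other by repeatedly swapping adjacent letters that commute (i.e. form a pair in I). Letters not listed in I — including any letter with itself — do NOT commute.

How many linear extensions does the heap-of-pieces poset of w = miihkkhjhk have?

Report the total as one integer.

#0=m has no predecessor
#1=i has no predecessor
#2=i depends on [1:i]
#3=h depends on [0:m, 2:i]
#4=k depends on [3:h]
#5=k depends on [4:k]
#6=h depends on [5:k]
#7=j depends on [6:h]
#8=h depends on [7:j]
#9=k depends on [8:h]
sources: [0:m, 1:i]
N(rest) = Σ N(rest − s) over sources s of rest; N(one piece) = 1:
  size 1 → [9]=1
  size 2 → [8,9]=1
  size 3 → [7,8,9]=1
  size 4 → [6,7,8,9]=1
  size 5 → [5,6,7,8,9]=1
  size 6 → [4,5,6,7,8,9]=1
  size 7 → [3,4,5,6,7,8,9]=1
  size 8 → [0,3,4,5,6,7,8,9]=1  [2,3,4,5,6,7,8,9]=1
  first=0(m) contributes 1
  first=1(i) contributes 2
|[w]| = 3

3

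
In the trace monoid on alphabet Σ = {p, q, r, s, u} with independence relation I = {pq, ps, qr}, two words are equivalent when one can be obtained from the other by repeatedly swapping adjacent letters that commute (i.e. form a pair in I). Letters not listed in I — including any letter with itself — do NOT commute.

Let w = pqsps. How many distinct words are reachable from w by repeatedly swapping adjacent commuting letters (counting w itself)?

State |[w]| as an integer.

10

piece 0:p — minimal
piece 1:q — minimal
piece 2:s rests on {1:q}
piece 3:p rests on {0:p}
piece 4:s rests on {2:s}
minimal pieces: {0:p, 1:q}
ways to finish when only these pieces remain (= sum over removing one remaining piece with nothing left below it):
  1 left: {3}→1  {4}→1
  2 left: {0,3}→1  {2,4}→1  {3,4}→2
  3 left: {0,3,4}→3  {1,2,4}→1  {2,3,4}→3
  placing 0:p first → 4 extensions
  placing 1:q first → 6 extensions
total linear extensions = 10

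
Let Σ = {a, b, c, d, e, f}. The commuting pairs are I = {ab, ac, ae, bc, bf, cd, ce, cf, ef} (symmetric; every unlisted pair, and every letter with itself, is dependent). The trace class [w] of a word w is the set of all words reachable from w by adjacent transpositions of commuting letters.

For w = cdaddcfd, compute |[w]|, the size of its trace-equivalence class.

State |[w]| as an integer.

28

drop 0:c onto floor
drop 1:d onto floor
drop 2:a onto {1:d}
drop 3:d onto {2:a}
drop 4:d onto {3:d}
drop 5:c onto {0:c}
drop 6:f onto {4:d}
drop 7:d onto {6:f}
ground layer = {0:c, 1:d}
drop-orders for the pieces not yet dropped (sum over which currently-grounded one goes next):
  1 to go: {5} 1  {7} 1
  2 to go: {0,5} 1  {5,7} 2  {6,7} 1
  3 to go: {0,5,7} 3  {4,6,7} 1  {5,6,7} 3
  4 to go: {0,5,6,7} 6  {3,4,6,7} 1  {4,5,6,7} 4
  5 to go: {0,4,5,6,7} 10  {2,3,4,6,7} 1  {3,4,5,6,7} 5
  6 to go: {0,3,4,5,6,7} 15  {1,2,3,4,6,7} 1  {2,3,4,5,6,7} 6
  if 0:c drops first: 7 orders
  if 1:d drops first: 21 orders
heap linearizations: 28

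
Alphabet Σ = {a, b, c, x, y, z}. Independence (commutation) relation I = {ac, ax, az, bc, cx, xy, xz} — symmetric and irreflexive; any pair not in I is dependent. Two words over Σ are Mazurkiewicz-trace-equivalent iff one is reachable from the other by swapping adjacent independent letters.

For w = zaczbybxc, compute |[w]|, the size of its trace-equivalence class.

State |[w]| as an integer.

12

#0=z has no predecessor
#1=a has no predecessor
#2=c depends on [0:z]
#3=z depends on [2:c]
#4=b depends on [1:a, 3:z]
#5=y depends on [4:b]
#6=b depends on [5:y]
#7=x depends on [6:b]
#8=c depends on [5:y]
sources: [0:z, 1:a]
N(rest) = Σ N(rest − s) over sources s of rest; N(one piece) = 1:
  size 1 → [7]=1  [8]=1
  size 2 → [6,7]=1  [7,8]=2
  size 3 → [6,7,8]=3
  size 4 → [5,6,7,8]=3
  size 5 → [4,5,6,7,8]=3
  size 6 → [1,4,5,6,7,8]=3  [3,4,5,6,7,8]=3
  size 7 → [1,3,4,5,6,7,8]=6  [2,3,4,5,6,7,8]=3
  first=0(z) contributes 9
  first=1(a) contributes 3
|[w]| = 12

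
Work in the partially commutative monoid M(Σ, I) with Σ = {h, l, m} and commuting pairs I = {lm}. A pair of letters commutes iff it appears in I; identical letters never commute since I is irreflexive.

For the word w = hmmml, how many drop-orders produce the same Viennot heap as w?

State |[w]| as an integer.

4

piece 0:h — minimal
piece 1:m rests on {0:h}
piece 2:m rests on {1:m}
piece 3:m rests on {2:m}
piece 4:l rests on {0:h}
minimal pieces: {0:h}
ways to finish when only these pieces remain (= sum over removing one remaining piece with nothing left below it):
  1 left: {3}→1  {4}→1
  2 left: {2,3}→1  {3,4}→2
  3 left: {1,2,3}→1  {2,3,4}→3
  placing 0:h first → 4 extensions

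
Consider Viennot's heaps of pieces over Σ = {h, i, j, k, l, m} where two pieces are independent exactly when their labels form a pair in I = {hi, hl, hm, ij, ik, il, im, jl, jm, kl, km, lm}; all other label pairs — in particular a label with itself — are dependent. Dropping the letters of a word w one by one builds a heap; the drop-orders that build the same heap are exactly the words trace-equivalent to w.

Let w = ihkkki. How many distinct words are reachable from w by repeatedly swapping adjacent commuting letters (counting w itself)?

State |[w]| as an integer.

0(i) covers ∅
1(h) covers ∅
2(k) covers 1:h
3(k) covers 2:k
4(k) covers 3:k
5(i) covers 0:i
floor of heap: 0:i, 1:h
completions by unplaced set U, small U first (add the entries for U minus each lowest piece of U):
  |U|=1: {4}:1  {5}:1
  |U|=2: {0,5}:1  {3,4}:1  {4,5}:2
  |U|=3: {0,4,5}:3  {2,3,4}:1  {3,4,5}:3
  |U|=4: {0,3,4,5}:6  {1,2,3,4}:1  {2,3,4,5}:4
  start at 0(i): 5
  start at 1(h): 10
sum over floor = 15

15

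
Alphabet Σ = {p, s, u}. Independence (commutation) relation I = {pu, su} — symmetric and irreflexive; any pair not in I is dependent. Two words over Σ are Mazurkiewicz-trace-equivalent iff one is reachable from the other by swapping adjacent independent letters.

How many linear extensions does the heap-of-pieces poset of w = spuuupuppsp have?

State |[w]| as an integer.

330

0(s) covers ∅
1(p) covers 0:s
2(u) covers ∅
3(u) covers 2:u
4(u) covers 3:u
5(p) covers 1:p
6(u) covers 4:u
7(p) covers 5:p
8(p) covers 7:p
9(s) covers 8:p
10(p) covers 9:s
floor of heap: 0:s, 2:u
completions by unplaced set U, small U first (add the entries for U minus each lowest piece of U):
  |U|=1: {6}:1  {10}:1
  |U|=2: {4,6}:1  {6,10}:2  {9,10}:1
  |U|=3: {3,4,6}:1  {4,6,10}:3  {6,9,10}:3  {8,9,10}:1
  |U|=4: {2,3,4,6}:1  {3,4,6,10}:4  {4,6,9,10}:6  {6,8,9,10}:4  {7,8,9,10}:1
  |U|=5: {2,3,4,6,10}:5  {3,4,6,9,10}:10  {4,6,8,9,10}:10  {5,7,8,9,10}:1  {6,7,8,9,10}:5
  |U|=6: {1,5,7,8,9,10}:1  {2,3,4,6,9,10}:15  {3,4,6,8,9,10}:20  {4,6,7,8,9,10}:15  {5,6,7,8,9,10}:6
  |U|=7: {0,1,5,7,8,9,10}:1  {1,5,6,7,8,9,10}:7  {2,3,4,6,8,9,10}:35  {3,4,6,7,8,9,10}:35  {4,5,6,7,8,9,10}:21
  |U|=8: {0,1,5,6,7,8,9,10}:8  {1,4,5,6,7,8,9,10}:28  {2,3,4,6,7,8,9,10}:70  {3,4,5,6,7,8,9,10}:56
  |U|=9: {0,1,4,5,6,7,8,9,10}:36  {1,3,4,5,6,7,8,9,10}:84  {2,3,4,5,6,7,8,9,10}:126
  start at 0(s): 210
  start at 2(u): 120
sum over floor = 330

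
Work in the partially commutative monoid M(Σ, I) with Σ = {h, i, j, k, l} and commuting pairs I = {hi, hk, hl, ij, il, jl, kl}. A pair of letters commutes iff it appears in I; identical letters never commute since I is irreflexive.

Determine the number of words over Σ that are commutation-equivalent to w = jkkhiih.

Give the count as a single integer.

piece 0:j — minimal
piece 1:k rests on {0:j}
piece 2:k rests on {1:k}
piece 3:h rests on {0:j}
piece 4:i rests on {2:k}
piece 5:i rests on {4:i}
piece 6:h rests on {3:h}
minimal pieces: {0:j}
ways to finish when only these pieces remain (= sum over removing one remaining piece with nothing left below it):
  1 left: {5}→1  {6}→1
  2 left: {3,6}→1  {4,5}→1  {5,6}→2
  3 left: {2,4,5}→1  {3,5,6}→3  {4,5,6}→3
  4 left: {1,2,4,5}→1  {2,4,5,6}→4  {3,4,5,6}→6
  5 left: {1,2,4,5,6}→5  {2,3,4,5,6}→10
  placing 0:j first → 15 extensions

15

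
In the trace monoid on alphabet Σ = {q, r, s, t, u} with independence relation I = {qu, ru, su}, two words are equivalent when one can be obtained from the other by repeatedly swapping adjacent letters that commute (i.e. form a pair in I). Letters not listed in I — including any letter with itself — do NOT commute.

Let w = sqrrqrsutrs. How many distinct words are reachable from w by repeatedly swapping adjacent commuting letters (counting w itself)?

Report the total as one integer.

8

drop 0:s onto floor
drop 1:q onto {0:s}
drop 2:r onto {1:q}
drop 3:r onto {2:r}
drop 4:q onto {3:r}
drop 5:r onto {4:q}
drop 6:s onto {5:r}
drop 7:u onto floor
drop 8:t onto {6:s, 7:u}
drop 9:r onto {8:t}
drop 10:s onto {9:r}
ground layer = {0:s, 7:u}
drop-orders for the pieces not yet dropped (sum over which currently-grounded one goes next):
  1 to go: {10} 1
  2 to go: {9,10} 1
  3 to go: {8,9,10} 1
  4 to go: {6,8,9,10} 1  {7,8,9,10} 1
  5 to go: {5,6,8,9,10} 1  {6,7,8,9,10} 2
  6 to go: {4,5,6,8,9,10} 1  {5,6,7,8,9,10} 3
  7 to go: {3,4,5,6,8,9,10} 1  {4,5,6,7,8,9,10} 4
  8 to go: {2,3,4,5,6,8,9,10} 1  {3,4,5,6,7,8,9,10} 5
  9 to go: {1,2,3,4,5,6,8,9,10} 1  {2,3,4,5,6,7,8,9,10} 6
  if 0:s drops first: 7 orders
  if 7:u drops first: 1 orders
heap linearizations: 8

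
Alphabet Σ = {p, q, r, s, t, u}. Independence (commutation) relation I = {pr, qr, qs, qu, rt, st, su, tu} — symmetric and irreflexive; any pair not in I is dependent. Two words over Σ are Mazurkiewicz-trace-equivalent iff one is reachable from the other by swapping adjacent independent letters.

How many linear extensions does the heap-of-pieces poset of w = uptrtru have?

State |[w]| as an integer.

#0=u has no predecessor
#1=p depends on [0:u]
#2=t depends on [1:p]
#3=r depends on [0:u]
#4=t depends on [2:t]
#5=r depends on [3:r]
#6=u depends on [1:p, 5:r]
sources: [0:u]
N(rest) = Σ N(rest − s) over sources s of rest; N(one piece) = 1:
  size 1 → [4]=1  [6]=1
  size 2 → [2,4]=1  [4,6]=2  [5,6]=1
  size 3 → [2,4,6]=3  [3,5,6]=1  [4,5,6]=3
  size 4 → [1,2,4,6]=3  [2,4,5,6]=6  [3,4,5,6]=4
  size 5 → [1,2,4,5,6]=9  [2,3,4,5,6]=10
  first=0(u) contributes 19

19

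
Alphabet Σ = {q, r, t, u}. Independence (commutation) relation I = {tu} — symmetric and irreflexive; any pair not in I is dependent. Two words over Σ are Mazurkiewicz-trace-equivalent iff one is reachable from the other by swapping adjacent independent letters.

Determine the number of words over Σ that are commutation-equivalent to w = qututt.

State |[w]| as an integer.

10

piece 0:q — minimal
piece 1:u rests on {0:q}
piece 2:t rests on {0:q}
piece 3:u rests on {1:u}
piece 4:t rests on {2:t}
piece 5:t rests on {4:t}
minimal pieces: {0:q}
ways to finish when only these pieces remain (= sum over removing one remaining piece with nothing left below it):
  1 left: {3}→1  {5}→1
  2 left: {1,3}→1  {3,5}→2  {4,5}→1
  3 left: {1,3,5}→3  {2,4,5}→1  {3,4,5}→3
  4 left: {1,3,4,5}→6  {2,3,4,5}→4
  placing 0:q first → 10 extensions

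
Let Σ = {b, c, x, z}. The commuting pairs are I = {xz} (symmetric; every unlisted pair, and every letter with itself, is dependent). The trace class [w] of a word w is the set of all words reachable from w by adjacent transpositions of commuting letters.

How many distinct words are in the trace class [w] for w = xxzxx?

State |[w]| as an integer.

5

0(x) covers ∅
1(x) covers 0:x
2(z) covers ∅
3(x) covers 1:x
4(x) covers 3:x
floor of heap: 0:x, 2:z
completions by unplaced set U, small U first (add the entries for U minus each lowest piece of U):
  |U|=1: {2}:1  {4}:1
  |U|=2: {2,4}:2  {3,4}:1
  |U|=3: {1,3,4}:1  {2,3,4}:3
  start at 0(x): 4
  start at 2(z): 1
sum over floor = 5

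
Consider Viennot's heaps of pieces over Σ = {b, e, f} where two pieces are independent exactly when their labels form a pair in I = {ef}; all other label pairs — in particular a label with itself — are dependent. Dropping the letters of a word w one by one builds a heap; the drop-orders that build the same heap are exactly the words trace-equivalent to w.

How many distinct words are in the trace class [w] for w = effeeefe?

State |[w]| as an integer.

piece 0:e — minimal
piece 1:f — minimal
piece 2:f rests on {1:f}
piece 3:e rests on {0:e}
piece 4:e rests on {3:e}
piece 5:e rests on {4:e}
piece 6:f rests on {2:f}
piece 7:e rests on {5:e}
minimal pieces: {0:e, 1:f}
ways to finish when only these pieces remain (= sum over removing one remaining piece with nothing left below it):
  1 left: {6}→1  {7}→1
  2 left: {2,6}→1  {5,7}→1  {6,7}→2
  3 left: {1,2,6}→1  {2,6,7}→3  {4,5,7}→1  {5,6,7}→3
  4 left: {1,2,6,7}→4  {2,5,6,7}→6  {3,4,5,7}→1  {4,5,6,7}→4
  5 left: {0,3,4,5,7}→1  {1,2,5,6,7}→10  {2,4,5,6,7}→10  {3,4,5,6,7}→5
  6 left: {0,3,4,5,6,7}→6  {1,2,4,5,6,7}→20  {2,3,4,5,6,7}→15
  placing 0:e first → 35 extensions
  placing 1:f first → 21 extensions
total linear extensions = 56

56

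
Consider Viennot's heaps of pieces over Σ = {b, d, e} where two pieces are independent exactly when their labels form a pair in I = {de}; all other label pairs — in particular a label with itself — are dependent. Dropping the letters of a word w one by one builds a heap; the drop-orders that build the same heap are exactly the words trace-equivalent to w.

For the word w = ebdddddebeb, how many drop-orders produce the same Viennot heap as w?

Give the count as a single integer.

6

piece 0:e — minimal
piece 1:b rests on {0:e}
piece 2:d rests on {1:b}
piece 3:d rests on {2:d}
piece 4:d rests on {3:d}
piece 5:d rests on {4:d}
piece 6:d rests on {5:d}
piece 7:e rests on {1:b}
piece 8:b rests on {6:d, 7:e}
piece 9:e rests on {8:b}
piece 10:b rests on {9:e}
minimal pieces: {0:e}
ways to finish when only these pieces remain (= sum over removing one remaining piece with nothing left below it):
  1 left: {10}→1
  2 left: {9,10}→1
  3 left: {8,9,10}→1
  4 left: {6,8,9,10}→1  {7,8,9,10}→1
  5 left: {5,6,8,9,10}→1  {6,7,8,9,10}→2
  6 left: {4,5,6,8,9,10}→1  {5,6,7,8,9,10}→3
  7 left: {3,4,5,6,8,9,10}→1  {4,5,6,7,8,9,10}→4
  8 left: {2,3,4,5,6,8,9,10}→1  {3,4,5,6,7,8,9,10}→5
  9 left: {2,3,4,5,6,7,8,9,10}→6
  placing 0:e first → 6 extensions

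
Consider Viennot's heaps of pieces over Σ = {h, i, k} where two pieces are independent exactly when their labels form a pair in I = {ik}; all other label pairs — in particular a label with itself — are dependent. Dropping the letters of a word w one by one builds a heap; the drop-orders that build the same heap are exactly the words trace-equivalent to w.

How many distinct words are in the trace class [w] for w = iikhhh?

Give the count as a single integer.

3

0(i) covers ∅
1(i) covers 0:i
2(k) covers ∅
3(h) covers 1:i, 2:k
4(h) covers 3:h
5(h) covers 4:h
floor of heap: 0:i, 2:k
completions by unplaced set U, small U first (add the entries for U minus each lowest piece of U):
  |U|=1: {5}:1
  |U|=2: {4,5}:1
  |U|=3: {3,4,5}:1
  |U|=4: {1,3,4,5}:1  {2,3,4,5}:1
  start at 0(i): 2
  start at 2(k): 1
sum over floor = 3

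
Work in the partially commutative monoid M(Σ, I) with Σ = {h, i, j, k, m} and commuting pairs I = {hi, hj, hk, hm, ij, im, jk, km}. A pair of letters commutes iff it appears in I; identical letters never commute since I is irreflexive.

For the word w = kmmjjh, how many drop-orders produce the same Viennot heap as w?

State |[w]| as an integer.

#0=k has no predecessor
#1=m has no predecessor
#2=m depends on [1:m]
#3=j depends on [2:m]
#4=j depends on [3:j]
#5=h has no predecessor
sources: [0:k, 1:m, 5:h]
N(rest) = Σ N(rest − s) over sources s of rest; N(one piece) = 1:
  size 1 → [0]=1  [4]=1  [5]=1
  size 2 → [0,4]=2  [0,5]=2  [3,4]=1  [4,5]=2
  size 3 → [0,3,4]=3  [0,4,5]=6  [2,3,4]=1  [3,4,5]=3
  size 4 → [0,2,3,4]=4  [0,3,4,5]=12  [1,2,3,4]=1  [2,3,4,5]=4
  first=0(k) contributes 5
  first=1(m) contributes 20
  first=5(h) contributes 5
|[w]| = 30

30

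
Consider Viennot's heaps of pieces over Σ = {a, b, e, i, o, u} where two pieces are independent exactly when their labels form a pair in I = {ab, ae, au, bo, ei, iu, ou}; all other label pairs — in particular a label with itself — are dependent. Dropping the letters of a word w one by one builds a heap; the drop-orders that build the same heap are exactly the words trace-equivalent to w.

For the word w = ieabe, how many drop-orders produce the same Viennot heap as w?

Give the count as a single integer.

7

0(i) covers ∅
1(e) covers ∅
2(a) covers 0:i
3(b) covers 0:i, 1:e
4(e) covers 3:b
floor of heap: 0:i, 1:e
completions by unplaced set U, small U first (add the entries for U minus each lowest piece of U):
  |U|=1: {2}:1  {4}:1
  |U|=2: {2,4}:2  {3,4}:1
  |U|=3: {1,3,4}:1  {2,3,4}:3
  start at 0(i): 4
  start at 1(e): 3
sum over floor = 7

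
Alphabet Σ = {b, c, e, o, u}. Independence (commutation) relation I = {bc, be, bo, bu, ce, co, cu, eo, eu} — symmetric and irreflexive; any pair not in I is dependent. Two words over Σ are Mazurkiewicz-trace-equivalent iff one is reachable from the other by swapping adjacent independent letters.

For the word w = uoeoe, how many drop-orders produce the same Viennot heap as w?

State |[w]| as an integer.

10

piece 0:u — minimal
piece 1:o rests on {0:u}
piece 2:e — minimal
piece 3:o rests on {1:o}
piece 4:e rests on {2:e}
minimal pieces: {0:u, 2:e}
ways to finish when only these pieces remain (= sum over removing one remaining piece with nothing left below it):
  1 left: {3}→1  {4}→1
  2 left: {1,3}→1  {2,4}→1  {3,4}→2
  3 left: {0,1,3}→1  {1,3,4}→3  {2,3,4}→3
  placing 0:u first → 6 extensions
  placing 2:e first → 4 extensions
total linear extensions = 10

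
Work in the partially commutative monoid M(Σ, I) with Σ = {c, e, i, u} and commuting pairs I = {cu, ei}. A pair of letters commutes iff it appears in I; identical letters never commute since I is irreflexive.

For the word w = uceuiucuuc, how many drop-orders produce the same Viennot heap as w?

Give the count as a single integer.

0(u) covers ∅
1(c) covers ∅
2(e) covers 0:u, 1:c
3(u) covers 2:e
4(i) covers 3:u
5(u) covers 4:i
6(c) covers 4:i
7(u) covers 5:u
8(u) covers 7:u
9(c) covers 6:c
floor of heap: 0:u, 1:c
completions by unplaced set U, small U first (add the entries for U minus each lowest piece of U):
  |U|=1: {8}:1  {9}:1
  |U|=2: {6,9}:1  {7,8}:1  {8,9}:2
  |U|=3: {5,7,8}:1  {6,8,9}:3  {7,8,9}:3
  |U|=4: {5,7,8,9}:4  {6,7,8,9}:6
  |U|=5: {5,6,7,8,9}:10
  |U|=6: {4,5,6,7,8,9}:10
  |U|=7: {3,4,5,6,7,8,9}:10
  |U|=8: {2,3,4,5,6,7,8,9}:10
  start at 0(u): 10
  start at 1(c): 10
sum over floor = 20

20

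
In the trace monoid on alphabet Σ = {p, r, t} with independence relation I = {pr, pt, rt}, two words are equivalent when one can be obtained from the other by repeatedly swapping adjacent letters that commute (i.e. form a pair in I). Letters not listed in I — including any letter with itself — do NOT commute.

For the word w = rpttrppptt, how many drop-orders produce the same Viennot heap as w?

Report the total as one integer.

3150

piece 0:r — minimal
piece 1:p — minimal
piece 2:t — minimal
piece 3:t rests on {2:t}
piece 4:r rests on {0:r}
piece 5:p rests on {1:p}
piece 6:p rests on {5:p}
piece 7:p rests on {6:p}
piece 8:t rests on {3:t}
piece 9:t rests on {8:t}
minimal pieces: {0:r, 1:p, 2:t}
ways to finish when only these pieces remain (= sum over removing one remaining piece with nothing left below it):
  1 left: {4}→1  {7}→1  {9}→1
  2 left: {0,4}→1  {4,7}→2  {4,9}→2  {6,7}→1  {7,9}→2  {8,9}→1
  3 left: {0,4,7}→3  {0,4,9}→3  {3,8,9}→1  {4,6,7}→3  {4,7,9}→6  {4,8,9}→3  {5,6,7}→1  {6,7,9}→3  {7,8,9}→3
  4 left: {0,4,6,7}→6  {0,4,7,9}→12  {0,4,8,9}→6  {1,5,6,7}→1  {2,3,8,9}→1  {3,4,8,9}→4  {3,7,8,9}→4  {4,5,6,7}→4  {4,6,7,9}→12  {4,7,8,9}→12  {5,6,7,9}→4  {6,7,8,9}→6
  5 left: {0,3,4,8,9}→10  {0,4,5,6,7}→10  {0,4,6,7,9}→30  {0,4,7,8,9}→30  {1,4,5,6,7}→5  {1,5,6,7,9}→5  {2,3,4,8,9}→5  {2,3,7,8,9}→5  {3,4,7,8,9}→20  {3,6,7,8,9}→10  {4,5,6,7,9}→20  {4,6,7,8,9}→30  {5,6,7,8,9}→10
  6 left: {0,1,4,5,6,7}→15  {0,2,3,4,8,9}→15  {0,3,4,7,8,9}→60  {0,4,5,6,7,9}→60  {0,4,6,7,8,9}→90  {1,4,5,6,7,9}→30  {1,5,6,7,8,9}→15  {2,3,4,7,8,9}→30  {2,3,6,7,8,9}→15  {3,4,6,7,8,9}→60  {3,5,6,7,8,9}→20  {4,5,6,7,8,9}→60
  7 left: {0,1,4,5,6,7,9}→105  {0,2,3,4,7,8,9}→105  {0,3,4,6,7,8,9}→210  {0,4,5,6,7,8,9}→210  {1,3,5,6,7,8,9}→35  {1,4,5,6,7,8,9}→105  {2,3,4,6,7,8,9}→105  {2,3,5,6,7,8,9}→35  {3,4,5,6,7,8,9}→140
  8 left: {0,1,4,5,6,7,8,9}→420  {0,2,3,4,6,7,8,9}→420  {0,3,4,5,6,7,8,9}→560  {1,2,3,5,6,7,8,9}→70  {1,3,4,5,6,7,8,9}→280  {2,3,4,5,6,7,8,9}→280
  placing 0:r first → 630 extensions
  placing 1:p first → 1260 extensions
  placing 2:t first → 1260 extensions
total linear extensions = 3150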